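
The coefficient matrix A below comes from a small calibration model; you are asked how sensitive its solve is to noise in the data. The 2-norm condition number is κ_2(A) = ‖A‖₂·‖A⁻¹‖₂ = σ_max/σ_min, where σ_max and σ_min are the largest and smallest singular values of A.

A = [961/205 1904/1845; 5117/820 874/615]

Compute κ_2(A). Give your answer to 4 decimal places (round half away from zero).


AᵀA = [39961/656 10115/738; 10115/738 10244/3321]; tr = 82945/1296, det = 4/81
λ_max, λ_min = (82945/1296 ± √6879541249/1679616)/2 = 64, 1/1296
κ_2(A) = √(λ_max/λ_min) = √(64 / (1/1296)) = 288.0000

288.0000


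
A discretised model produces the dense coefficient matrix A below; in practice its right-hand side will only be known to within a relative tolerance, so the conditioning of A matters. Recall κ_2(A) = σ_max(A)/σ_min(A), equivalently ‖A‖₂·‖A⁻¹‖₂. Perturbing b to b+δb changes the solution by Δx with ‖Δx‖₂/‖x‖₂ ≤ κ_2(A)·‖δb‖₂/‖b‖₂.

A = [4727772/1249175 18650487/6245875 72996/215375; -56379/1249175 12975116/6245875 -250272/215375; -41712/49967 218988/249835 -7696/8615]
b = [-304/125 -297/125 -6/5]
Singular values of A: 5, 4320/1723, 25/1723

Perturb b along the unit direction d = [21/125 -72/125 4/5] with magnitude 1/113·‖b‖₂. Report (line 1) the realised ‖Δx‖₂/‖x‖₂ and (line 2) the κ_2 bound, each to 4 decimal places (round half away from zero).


2.2031
3.0496

σ_max = 5, σ_min = 25/1723
condition number: 5 ÷ (25/1723) = 344.6000
κ_2(A)·‖δb‖/‖b‖ = 3.0496
solve Ax = b  →  x = [0.0056 -0.8759 0.4786]
‖b‖ = 3.6056, ‖x‖ = 0.9981
δb = ε·‖b‖·d = [0.0054 -0.0184 0.0255]; solving A·Δx = δb gives ‖Δx‖ = 2.1991
realised ‖Δx‖/‖x‖ = 2.2031
tightness: 2.2031 against a bound of 3.0496 (unrounded ratio ≈ 0.7224)


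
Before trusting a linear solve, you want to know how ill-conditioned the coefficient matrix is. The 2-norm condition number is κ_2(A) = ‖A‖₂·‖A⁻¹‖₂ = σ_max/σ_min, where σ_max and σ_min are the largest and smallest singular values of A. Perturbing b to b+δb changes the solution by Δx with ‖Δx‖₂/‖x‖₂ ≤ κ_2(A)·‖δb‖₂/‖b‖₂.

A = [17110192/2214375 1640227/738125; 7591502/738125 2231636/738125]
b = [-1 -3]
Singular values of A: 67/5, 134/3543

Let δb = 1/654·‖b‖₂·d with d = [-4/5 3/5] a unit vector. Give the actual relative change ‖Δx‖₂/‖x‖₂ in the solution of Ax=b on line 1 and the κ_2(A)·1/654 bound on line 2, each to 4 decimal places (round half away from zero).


0.0048
0.5417

σ_max = 67/5, σ_min = 134/3543
κ = σ_max/σ_min = (67/5)/(134/3543) = 354.3000
worst-case relative error ≤ 354.3000 × 1/654 = 0.5417
solve Ax = b  →  x = [7.1884 -25.4454]
2-norm of b is 3.1623; of x, 26.4412
re-solving with b+δb shifts x by Δx of norm 0.1278
realised ‖Δx‖/‖x‖ = 0.0048
realised/bound (from unrounded values) ≈ 0.0089


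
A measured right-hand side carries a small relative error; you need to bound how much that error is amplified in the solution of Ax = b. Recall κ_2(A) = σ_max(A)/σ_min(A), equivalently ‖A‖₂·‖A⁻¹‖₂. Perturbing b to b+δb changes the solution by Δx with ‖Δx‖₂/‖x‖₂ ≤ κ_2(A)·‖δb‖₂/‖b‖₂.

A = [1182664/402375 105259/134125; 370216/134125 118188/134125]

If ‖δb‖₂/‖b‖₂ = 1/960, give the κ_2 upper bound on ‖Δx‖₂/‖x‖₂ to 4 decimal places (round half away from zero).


0.0434

AᵀA = [125195392/7700625 12164152/2566875; 12164152/2566875 1191337/855625]; tr = 5436697/308025, det = 153664/855625
eigenvalues of AᵀA: λ = (tr ± √(tr²−4·det))/2 = 441/25, 3136/308025
κ = σ_max/σ_min = (21/5)/(56/555) = 41.6250
worst-case relative error ≤ 41.6250 × 1/960 = 0.0434


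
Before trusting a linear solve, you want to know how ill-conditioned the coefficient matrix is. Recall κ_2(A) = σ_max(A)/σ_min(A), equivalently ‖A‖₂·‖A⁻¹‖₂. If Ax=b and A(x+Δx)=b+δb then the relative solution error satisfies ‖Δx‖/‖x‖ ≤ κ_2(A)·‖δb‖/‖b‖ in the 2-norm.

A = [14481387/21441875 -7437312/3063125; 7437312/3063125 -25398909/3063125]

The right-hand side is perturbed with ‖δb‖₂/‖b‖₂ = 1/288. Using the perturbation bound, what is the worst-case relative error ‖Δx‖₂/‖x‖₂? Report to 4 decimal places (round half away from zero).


0.9530

AᵀA = [4672123918281/735606405625 -2287999789056/105086629375; -2287999789056/105086629375 1120669101081/15012375625]; tr = 95335855794/1176970249, det = 102515625/1176970249
char-poly roots: 81 and 1265625/1176970249
κ_2(A) = √(λ_max/λ_min) = √(81 / (1265625/1176970249)) = 274.4560
perturbation bound = 274.4560·1/288 = 0.9530


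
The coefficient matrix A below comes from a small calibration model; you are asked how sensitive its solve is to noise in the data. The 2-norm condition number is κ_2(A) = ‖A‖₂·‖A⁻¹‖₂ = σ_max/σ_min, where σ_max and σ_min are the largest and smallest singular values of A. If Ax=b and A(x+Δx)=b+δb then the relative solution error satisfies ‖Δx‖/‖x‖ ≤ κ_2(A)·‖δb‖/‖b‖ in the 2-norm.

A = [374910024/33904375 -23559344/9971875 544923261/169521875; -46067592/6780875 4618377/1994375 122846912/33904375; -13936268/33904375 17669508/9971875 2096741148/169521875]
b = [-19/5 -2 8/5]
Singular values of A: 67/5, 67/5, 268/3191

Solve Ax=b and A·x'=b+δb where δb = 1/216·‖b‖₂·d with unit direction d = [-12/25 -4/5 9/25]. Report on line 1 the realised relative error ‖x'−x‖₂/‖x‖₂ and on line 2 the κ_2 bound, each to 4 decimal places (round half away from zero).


σ_max = 67/5, σ_min = 268/3191
κ_2(A) = (67/5) / (268/3191) = 159.5500
worst-case relative error ≤ 159.5500 × 1/216 = 0.7387
solve Ax = b  →  x = [-11.9282 -45.6800 6.2771]
2-norm of b is 4.5826; of x, 47.6272
with δb = [-0.0102 -0.0170 0.0076], A·Δx = δb → ‖Δx‖ = 0.2526
relative error = 0.0053
realised/bound (from unrounded values) ≈ 0.0072

0.0053
0.7387


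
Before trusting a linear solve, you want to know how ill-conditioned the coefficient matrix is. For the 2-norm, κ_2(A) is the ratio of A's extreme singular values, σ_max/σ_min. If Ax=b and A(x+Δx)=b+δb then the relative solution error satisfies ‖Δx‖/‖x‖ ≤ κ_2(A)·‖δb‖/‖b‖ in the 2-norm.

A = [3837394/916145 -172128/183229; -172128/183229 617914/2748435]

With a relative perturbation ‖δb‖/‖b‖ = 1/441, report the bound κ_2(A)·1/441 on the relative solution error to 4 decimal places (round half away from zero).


0.7415

AᵀA = [224406116/12178025 -10098176/2435605; -10098176/2435605 102263876/109602225]; tr = 10350824/534645, det = 234256/66830625
solving λ² − 10350824/534645·λ + 234256/66830625 = 0 gives λ = 484/25, 484/2673225
κ = σ_max/σ_min = (22/5)/(22/1635) = 327.0000
κ_2(A)·‖δb‖/‖b‖ = 0.7415


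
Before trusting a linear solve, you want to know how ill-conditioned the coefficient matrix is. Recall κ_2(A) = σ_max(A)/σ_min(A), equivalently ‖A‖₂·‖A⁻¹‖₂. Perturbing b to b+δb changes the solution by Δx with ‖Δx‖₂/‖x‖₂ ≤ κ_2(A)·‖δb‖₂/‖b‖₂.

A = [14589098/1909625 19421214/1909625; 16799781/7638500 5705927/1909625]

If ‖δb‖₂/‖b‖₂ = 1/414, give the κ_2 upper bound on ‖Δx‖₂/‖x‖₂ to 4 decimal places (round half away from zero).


AᵀA = [5900321806249/93354691600 1966736482083/23338672900; 1966736482083/23338672900 655585849861/5834668225]; tr = 655587816161/3734187664, det = 197262025/933546916
char-poly roots: 2809/16 and 280900/233386729
so κ_2 = √((2809/16) / (280900/233386729)) = 381.9250
bound on ‖Δx‖/‖x‖: κ·ε = 381.9250·1/414 = 0.9225

0.9225


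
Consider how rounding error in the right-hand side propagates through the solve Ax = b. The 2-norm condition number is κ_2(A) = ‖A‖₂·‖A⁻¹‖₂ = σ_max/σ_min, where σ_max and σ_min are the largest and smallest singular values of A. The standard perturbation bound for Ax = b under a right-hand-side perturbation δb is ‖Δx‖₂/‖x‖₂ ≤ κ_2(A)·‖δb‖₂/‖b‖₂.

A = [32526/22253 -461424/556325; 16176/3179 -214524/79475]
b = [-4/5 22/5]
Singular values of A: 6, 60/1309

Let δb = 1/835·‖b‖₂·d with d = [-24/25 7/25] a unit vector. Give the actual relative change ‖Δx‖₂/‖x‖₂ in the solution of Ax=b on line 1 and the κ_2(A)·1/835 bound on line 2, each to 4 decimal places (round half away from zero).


σ_max = 6, σ_min = 60/1309
κ_2(A) = 6 / (60/1309) = 130.9000
κ_2(A)·‖δb‖/‖b‖ = 0.1568
solve Ax = b  →  x = [21.1216 38.1863]
‖b‖₂ = 4.4721 and ‖x‖₂ = 43.6384
with δb = [-0.0051 0.0015], A·Δx = δb → ‖Δx‖ = 0.1168
dividing the unrounded norms, ‖Δx‖/‖x‖ = 0.0027
so the bound overstates the realised error by a factor of ≈ 58.5471 (computed from the unrounded values)

0.0027
0.1568


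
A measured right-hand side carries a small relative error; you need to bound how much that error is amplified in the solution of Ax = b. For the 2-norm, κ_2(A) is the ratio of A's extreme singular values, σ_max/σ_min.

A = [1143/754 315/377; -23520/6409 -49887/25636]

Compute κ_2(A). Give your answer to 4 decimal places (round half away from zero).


174.0000

form AᵀA = [15327369/972196 4087125/486098; 4087125/486098 17441001/3888784] with trace 272493/13456 and determinant 729/53824
eigenvalues of AᵀA: λ = (tr ± √(tr²−4·det))/2 = 81/4, 9/13456
σ_max=√(81/4)=(9/2), σ_min=√(9/13456)=(3/116) → κ = 174.0000


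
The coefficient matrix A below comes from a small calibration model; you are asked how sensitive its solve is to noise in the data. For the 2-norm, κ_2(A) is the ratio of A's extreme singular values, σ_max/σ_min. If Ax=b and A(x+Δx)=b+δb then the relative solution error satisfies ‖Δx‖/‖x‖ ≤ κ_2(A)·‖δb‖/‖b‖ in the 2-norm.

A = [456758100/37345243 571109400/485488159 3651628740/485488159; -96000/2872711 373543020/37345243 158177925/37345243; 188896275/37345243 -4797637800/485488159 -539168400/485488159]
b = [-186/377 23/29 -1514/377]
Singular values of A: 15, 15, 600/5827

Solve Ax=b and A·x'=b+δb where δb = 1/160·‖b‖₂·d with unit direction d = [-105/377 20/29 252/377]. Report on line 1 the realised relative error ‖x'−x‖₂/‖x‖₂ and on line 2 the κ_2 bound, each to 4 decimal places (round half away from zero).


0.0129
0.9105

from the listed singular values, σ₁ = 15, σ_n = 600/5827
condition number: 15 ÷ (600/5827) = 145.6750
perturbation bound = 145.6750·1/160 = 0.9105
solve Ax = b  →  x = [9.0227 6.8004 -15.8009]
‖b‖ = 4.1231, ‖x‖ = 19.4248
δb = ε·‖b‖·d = [-0.0072 0.0178 0.0172]; solving A·Δx = δb gives ‖Δx‖ = 0.2503
relative error = 0.0129
realised/bound (from unrounded values) ≈ 0.0142


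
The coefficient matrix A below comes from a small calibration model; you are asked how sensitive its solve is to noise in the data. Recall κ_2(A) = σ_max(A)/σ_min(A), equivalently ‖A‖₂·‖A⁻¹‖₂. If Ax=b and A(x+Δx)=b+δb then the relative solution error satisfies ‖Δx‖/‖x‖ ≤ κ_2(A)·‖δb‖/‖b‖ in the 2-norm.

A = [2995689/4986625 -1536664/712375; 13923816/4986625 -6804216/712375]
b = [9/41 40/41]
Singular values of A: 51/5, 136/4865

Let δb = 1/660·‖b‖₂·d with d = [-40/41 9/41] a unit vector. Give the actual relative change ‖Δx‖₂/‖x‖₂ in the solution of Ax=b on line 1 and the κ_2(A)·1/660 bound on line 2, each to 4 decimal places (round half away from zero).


0.5528
0.5528

from the listed singular values, σ₁ = 51/5, σ_n = 136/4865
condition number: (51/5) ÷ (136/4865) = 364.8750
bound on ‖Δx‖/‖x‖: κ·ε = 364.8750·1/660 = 0.5528
solve Ax = b  →  x = [0.0275 -0.0941]
2-norm of b is 1.0000; of x, 0.0980
re-solving with b+δb shifts x by Δx of norm 0.0542
relative error = 0.5528
realised/bound = 1 exactly: the bound is attained for this b and d


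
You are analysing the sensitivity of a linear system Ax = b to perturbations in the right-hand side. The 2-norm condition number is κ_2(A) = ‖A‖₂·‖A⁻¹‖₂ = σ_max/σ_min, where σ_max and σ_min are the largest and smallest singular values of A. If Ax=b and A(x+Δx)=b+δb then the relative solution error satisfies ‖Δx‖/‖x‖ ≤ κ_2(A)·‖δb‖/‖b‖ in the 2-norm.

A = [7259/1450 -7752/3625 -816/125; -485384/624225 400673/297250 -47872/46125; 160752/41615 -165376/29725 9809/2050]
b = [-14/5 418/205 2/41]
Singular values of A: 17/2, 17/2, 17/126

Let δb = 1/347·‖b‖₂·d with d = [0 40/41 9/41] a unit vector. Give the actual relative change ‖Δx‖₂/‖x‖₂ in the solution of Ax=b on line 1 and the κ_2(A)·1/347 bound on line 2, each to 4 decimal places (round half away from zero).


σ_max = 17/2, σ_min = 17/126
condition number: (17/2) ÷ (17/126) = 63.0000
perturbation bound = 63.0000·1/347 = 0.1816
solve Ax = b  →  x = [9.5984 10.4195 4.3765]
‖b‖₂ = 3.4641 and ‖x‖₂ = 14.8273
re-solving with b+δb shifts x by Δx of norm 0.0740
dividing the unrounded norms, ‖Δx‖/‖x‖ = 0.0050
realised/bound (from unrounded values) ≈ 0.0275

0.0050
0.1816


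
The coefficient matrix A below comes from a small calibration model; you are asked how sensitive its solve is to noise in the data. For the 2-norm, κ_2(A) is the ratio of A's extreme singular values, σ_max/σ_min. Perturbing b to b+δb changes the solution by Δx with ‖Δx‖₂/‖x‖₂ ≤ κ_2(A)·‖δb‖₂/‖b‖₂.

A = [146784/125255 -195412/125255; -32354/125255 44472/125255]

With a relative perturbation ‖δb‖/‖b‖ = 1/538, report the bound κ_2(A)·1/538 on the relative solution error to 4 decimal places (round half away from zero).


0.5678

M = AᵀA = [13439812/9333025 -17919216/9333025; -17919216/9333025 23892688/9333025]. tr(M)=1493300/373321, det(M)=64/373321
eigenvalues of AᵀA: λ = (tr ± √(tr²−4·det))/2 = 4, 16/373321
σ_max=√4=2, σ_min=√(16/373321)=(4/611) → κ = 305.5000
perturbation bound = 305.5000·1/538 = 0.5678


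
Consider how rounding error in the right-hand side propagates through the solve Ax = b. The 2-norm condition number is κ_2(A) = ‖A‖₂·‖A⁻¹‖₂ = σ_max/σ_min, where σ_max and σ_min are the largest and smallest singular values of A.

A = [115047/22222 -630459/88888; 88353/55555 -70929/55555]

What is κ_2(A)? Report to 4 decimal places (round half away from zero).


17.3440

M = AᵀA = [215419581/7344100 -1138357557/29376400; -1138357557/29376400 6102880929/117505600]. tr(M)=381983769/4700224, det(M)=102515625/4700224
eigenvalues of AᵀA: λ = (tr ± √(tr²−4·det))/2 = 81, 1265625/4700224
so κ_2 = √(81 / (1265625/4700224)) = 17.3440


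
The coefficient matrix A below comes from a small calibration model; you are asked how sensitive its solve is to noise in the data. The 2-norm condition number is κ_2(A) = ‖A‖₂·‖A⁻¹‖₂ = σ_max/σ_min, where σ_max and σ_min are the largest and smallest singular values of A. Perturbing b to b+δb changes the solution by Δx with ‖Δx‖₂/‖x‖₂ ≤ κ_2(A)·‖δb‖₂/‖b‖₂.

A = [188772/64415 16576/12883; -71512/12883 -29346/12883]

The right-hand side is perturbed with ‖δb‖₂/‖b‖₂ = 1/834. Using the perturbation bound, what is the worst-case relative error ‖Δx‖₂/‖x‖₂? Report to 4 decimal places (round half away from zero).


0.1188

AᵀA = [12575693968/319176325 1047849264/63835265; 1047849264/63835265 87380884/12767053]; tr = 1135401236/24552025, det = 5345344/24552025
eigenvalues of AᵀA: λ = (tr ± √(tr²−4·det))/2 = 1156/25, 4624/982081
κ_2(A) = √(λ_max/λ_min) = √((1156/25) / (4624/982081)) = 99.1000
bound on ‖Δx‖/‖x‖: κ·ε = 99.1000·1/834 = 0.1188


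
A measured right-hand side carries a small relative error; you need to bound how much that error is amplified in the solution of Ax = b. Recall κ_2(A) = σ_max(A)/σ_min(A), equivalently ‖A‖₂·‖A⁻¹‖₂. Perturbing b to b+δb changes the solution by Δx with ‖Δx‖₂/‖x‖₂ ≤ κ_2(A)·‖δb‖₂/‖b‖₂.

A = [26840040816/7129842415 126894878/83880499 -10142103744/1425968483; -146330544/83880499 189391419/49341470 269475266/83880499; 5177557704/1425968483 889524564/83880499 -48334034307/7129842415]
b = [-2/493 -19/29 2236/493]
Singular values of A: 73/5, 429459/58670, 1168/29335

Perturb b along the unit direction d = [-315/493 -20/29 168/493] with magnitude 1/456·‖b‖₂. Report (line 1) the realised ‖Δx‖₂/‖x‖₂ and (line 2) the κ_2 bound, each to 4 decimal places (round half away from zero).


0.0050
0.8041

σ_max = 73/5, σ_min = 1168/29335
κ = σ_max/σ_min = (73/5)/(1168/29335) = 366.6875
perturbation bound = 366.6875·1/456 = 0.8041
solve Ax = b  →  x = [44.3706 0.2879 23.5463]
‖b‖ = 4.5826, ‖x‖ = 50.2321
Δx = A⁻¹·δb where δb = 1/456·4.5826·d; ‖Δx‖ = 0.2524
realised ‖Δx‖/‖x‖ = 0.0050
tightness: 0.0050 against a bound of 0.8041 (unrounded ratio ≈ 0.0062)


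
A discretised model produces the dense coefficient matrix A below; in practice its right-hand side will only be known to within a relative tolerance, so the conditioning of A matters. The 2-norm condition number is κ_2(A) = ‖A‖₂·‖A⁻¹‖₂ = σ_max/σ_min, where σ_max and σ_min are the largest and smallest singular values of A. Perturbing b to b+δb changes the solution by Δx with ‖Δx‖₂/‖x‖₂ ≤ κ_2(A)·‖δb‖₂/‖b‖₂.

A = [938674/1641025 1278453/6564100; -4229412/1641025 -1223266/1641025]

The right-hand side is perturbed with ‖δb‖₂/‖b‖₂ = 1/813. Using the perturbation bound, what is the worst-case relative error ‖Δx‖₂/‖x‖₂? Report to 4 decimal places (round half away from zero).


0.1231

AᵀA = [2233079684/320400125 1302488649/640800250; 1302488649/640800250 3043012181/5126402000]; tr = 310178297/41011216, det = 14641/2563201
eigenvalues of AᵀA: λ = (tr ± √(tr²−4·det))/2 = 121/16, 1936/2563201
so κ_2 = √((121/16) / (1936/2563201)) = 100.0625
perturbation bound = 100.0625·1/813 = 0.1231


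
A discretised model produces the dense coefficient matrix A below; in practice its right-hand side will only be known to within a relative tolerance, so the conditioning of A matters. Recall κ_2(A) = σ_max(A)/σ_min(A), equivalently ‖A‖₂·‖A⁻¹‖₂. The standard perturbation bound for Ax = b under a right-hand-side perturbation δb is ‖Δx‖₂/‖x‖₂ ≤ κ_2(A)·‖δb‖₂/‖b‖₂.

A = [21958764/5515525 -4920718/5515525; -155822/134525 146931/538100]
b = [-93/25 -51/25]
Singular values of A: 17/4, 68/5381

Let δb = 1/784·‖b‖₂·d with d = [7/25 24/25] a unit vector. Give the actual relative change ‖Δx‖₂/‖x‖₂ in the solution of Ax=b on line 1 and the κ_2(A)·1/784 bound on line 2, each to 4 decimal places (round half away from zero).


largest singular value 17/4, smallest 68/5381
condition number: (17/4) ÷ (68/5381) = 336.3125
perturbation bound = 336.3125·1/784 = 0.4290
solve Ax = b  →  x = [-52.8002 -231.4519]
2-norm of b is 4.2426; of x, 237.3981
δb = ε·‖b‖·d = [0.0015 0.0052]; solving A·Δx = δb gives ‖Δx‖ = 0.4282
realised ‖Δx‖/‖x‖ = 0.0018
tightness: 0.0018 against a bound of 0.4290 (unrounded ratio ≈ 0.0042)

0.0018
0.4290


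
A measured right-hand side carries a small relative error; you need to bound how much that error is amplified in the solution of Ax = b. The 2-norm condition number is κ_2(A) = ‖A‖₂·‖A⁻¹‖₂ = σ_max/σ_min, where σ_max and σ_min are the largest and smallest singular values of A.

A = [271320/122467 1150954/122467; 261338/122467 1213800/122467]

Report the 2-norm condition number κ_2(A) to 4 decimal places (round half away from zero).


103.0000

M = AᵀA = [168742084/17833729 748500480/17833729; 748500480/17833729 3326998276/17833729]. tr(M)=2079560/10609, det(M)=38416/10609
eigenvalues of AᵀA: λ = (tr ± √(tr²−4·det))/2 = 196, 196/10609
κ_2(A) = √(λ_max/λ_min) = √(196 / (196/10609)) = 103.0000


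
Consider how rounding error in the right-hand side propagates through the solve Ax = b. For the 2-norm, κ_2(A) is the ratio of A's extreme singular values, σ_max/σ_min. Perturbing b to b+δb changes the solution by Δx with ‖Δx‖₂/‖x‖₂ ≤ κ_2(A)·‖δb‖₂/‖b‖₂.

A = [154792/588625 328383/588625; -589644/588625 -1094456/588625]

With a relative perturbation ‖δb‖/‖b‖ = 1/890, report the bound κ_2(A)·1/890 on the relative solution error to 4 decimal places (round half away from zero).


0.0778

AᵀA = [594624976/554367025 222774552/110873405; 222774552/110873405 2089070929/554367025]; tr = 1857229/383645, det = 234256/47955625
λ_max, λ_min = (1857229/383645 ± √86160592046529/3679587150625)/2 = 121/25, 1936/1918225
so κ_2 = √((121/25) / (1936/1918225)) = 69.2500
bound on ‖Δx‖/‖x‖: κ·ε = 69.2500·1/890 = 0.0778


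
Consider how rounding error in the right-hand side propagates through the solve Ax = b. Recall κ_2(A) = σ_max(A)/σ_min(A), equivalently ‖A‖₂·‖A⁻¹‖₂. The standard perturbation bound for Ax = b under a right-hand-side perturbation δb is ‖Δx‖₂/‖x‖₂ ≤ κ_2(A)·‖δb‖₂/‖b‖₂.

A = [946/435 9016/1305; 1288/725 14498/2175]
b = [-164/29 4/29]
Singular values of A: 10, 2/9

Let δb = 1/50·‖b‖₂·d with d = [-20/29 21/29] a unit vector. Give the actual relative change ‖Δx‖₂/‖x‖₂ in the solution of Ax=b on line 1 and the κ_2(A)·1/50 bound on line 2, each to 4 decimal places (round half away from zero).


σ_max = 10, σ_min = 2/9
condition number: 10 ÷ (2/9) = 45.0000
bound on ‖Δx‖/‖x‖: κ·ε = 45.0000·1/50 = 0.9000
solve Ax = b  →  x = [-17.3920 4.6560]
‖b‖ = 5.6569, ‖x‖ = 18.0044
with δb = [-0.0780 0.0819], A·Δx = δb → ‖Δx‖ = 0.5091
realised ‖Δx‖/‖x‖ = 0.0283
so the bound overstates the realised error by a factor of ≈ 31.8277 (computed from the unrounded values)

0.0283
0.9000


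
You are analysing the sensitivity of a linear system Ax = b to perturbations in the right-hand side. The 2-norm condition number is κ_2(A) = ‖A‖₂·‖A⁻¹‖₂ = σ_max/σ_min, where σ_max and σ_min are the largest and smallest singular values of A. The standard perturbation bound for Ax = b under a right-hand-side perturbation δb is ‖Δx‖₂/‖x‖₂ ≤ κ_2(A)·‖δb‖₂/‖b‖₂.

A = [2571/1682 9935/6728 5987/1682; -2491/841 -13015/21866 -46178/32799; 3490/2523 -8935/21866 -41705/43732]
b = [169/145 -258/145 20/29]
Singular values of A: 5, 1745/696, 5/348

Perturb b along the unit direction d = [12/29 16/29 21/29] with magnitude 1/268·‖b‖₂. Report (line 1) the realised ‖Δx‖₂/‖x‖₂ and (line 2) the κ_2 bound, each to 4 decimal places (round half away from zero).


largest singular value 5, smallest 5/348
κ_2(A) = 5 / (5/348) = 348.0000
worst-case relative error ≤ 348.0000 × 1/268 = 1.2985
solve Ax = b  →  x = [0.5591 0.0310 0.0745]
2-norm of b is 2.2361; of x, 0.5649
with δb = [0.0035 0.0046 0.0060], A·Δx = δb → ‖Δx‖ = 0.5807
relative error = 1.0280
realised/bound (from unrounded values) ≈ 0.7917

1.0280
1.2985


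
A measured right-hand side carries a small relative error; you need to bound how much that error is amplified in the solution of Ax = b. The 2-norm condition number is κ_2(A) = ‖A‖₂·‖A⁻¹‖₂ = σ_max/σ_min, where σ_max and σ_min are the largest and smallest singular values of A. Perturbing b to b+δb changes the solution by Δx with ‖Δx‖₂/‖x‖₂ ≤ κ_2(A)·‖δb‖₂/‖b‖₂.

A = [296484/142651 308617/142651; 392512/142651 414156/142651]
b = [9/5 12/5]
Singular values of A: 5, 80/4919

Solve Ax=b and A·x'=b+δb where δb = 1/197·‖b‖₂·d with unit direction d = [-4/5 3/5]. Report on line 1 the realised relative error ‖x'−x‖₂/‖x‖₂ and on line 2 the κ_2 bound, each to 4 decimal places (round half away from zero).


σ_max = 5, σ_min = 80/4919
κ_2(A) = 5 / (80/4919) = 307.4375
worst-case relative error ≤ 307.4375 × 1/197 = 1.5606
solve Ax = b  →  x = [0.4138 0.4345]
2-norm of b is 3.0000; of x, 0.6000
δb = ε·‖b‖·d = [-0.0122 0.0091]; solving A·Δx = δb gives ‖Δx‖ = 0.9364
relative error = 1.5606
realised/bound = 1 exactly: the bound is attained for this b and d

1.5606
1.5606


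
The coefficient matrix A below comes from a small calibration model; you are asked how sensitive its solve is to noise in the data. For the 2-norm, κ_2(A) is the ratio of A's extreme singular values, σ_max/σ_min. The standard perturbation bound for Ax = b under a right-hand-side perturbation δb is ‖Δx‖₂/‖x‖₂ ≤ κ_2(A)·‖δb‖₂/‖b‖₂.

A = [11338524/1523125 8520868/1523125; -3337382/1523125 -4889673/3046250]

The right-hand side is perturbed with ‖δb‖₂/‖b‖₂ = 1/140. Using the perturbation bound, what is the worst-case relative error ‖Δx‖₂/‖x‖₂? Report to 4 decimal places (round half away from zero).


2.1759

AᵀA = [44704078436/742371125 33527494287/742371125; 33527494287/742371125 100585493741/2969484500]; tr = 55880361497/593896900, det = 354117124/3711855625
char-poly roots: 9409/100 and 150544/148474225
so κ_2 = √((9409/100) / (150544/148474225)) = 304.6250
κ_2(A)·‖δb‖/‖b‖ = 2.1759


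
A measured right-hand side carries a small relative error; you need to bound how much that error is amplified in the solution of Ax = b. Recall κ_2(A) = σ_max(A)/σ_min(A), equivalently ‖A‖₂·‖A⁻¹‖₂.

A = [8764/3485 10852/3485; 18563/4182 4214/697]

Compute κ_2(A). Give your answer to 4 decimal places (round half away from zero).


52.2750

AᵀA = [39376129/1512900 4370681/126075; 4370681/126075 1943636/42025]; tr = 4373881/60516, det = 28900/15129
solving λ² − 4373881/60516·λ + 28900/15129 = 0 gives λ = 289/4, 400/15129
κ_2(A) = √(λ_max/λ_min) = √((289/4) / (400/15129)) = 52.2750


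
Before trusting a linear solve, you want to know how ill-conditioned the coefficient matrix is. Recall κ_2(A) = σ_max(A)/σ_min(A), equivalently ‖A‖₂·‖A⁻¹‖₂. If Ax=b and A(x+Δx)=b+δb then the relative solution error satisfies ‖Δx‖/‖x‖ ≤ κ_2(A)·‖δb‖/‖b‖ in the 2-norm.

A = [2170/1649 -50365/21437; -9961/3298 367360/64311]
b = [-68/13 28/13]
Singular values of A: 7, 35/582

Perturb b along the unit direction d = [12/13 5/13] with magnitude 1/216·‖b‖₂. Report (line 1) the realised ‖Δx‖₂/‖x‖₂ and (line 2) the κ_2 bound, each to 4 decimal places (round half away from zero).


0.0065
0.5389

σ_max = 7, σ_min = 35/582
condition number: 7 ÷ (35/582) = 116.4000
bound on ‖Δx‖/‖x‖: κ·ε = 116.4000·1/216 = 0.5389
solve Ax = b  →  x = [-58.9580 -30.7966]
‖b‖₂ = 5.6569 and ‖x‖₂ = 66.5167
with δb = [0.0242 0.0101], A·Δx = δb → ‖Δx‖ = 0.4355
realised ‖Δx‖/‖x‖ = 0.0065
tightness: 0.0065 against a bound of 0.5389 (unrounded ratio ≈ 0.0121)


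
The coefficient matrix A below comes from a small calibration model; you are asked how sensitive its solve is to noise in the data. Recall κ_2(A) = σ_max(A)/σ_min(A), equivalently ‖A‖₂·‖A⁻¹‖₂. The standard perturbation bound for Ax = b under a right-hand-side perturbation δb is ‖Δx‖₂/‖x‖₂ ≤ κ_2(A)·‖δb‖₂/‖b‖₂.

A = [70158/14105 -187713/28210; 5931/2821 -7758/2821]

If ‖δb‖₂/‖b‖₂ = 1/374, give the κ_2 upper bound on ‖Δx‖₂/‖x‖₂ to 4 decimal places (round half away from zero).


M = AᵀA = [34328781/1177225 -45769833/1177225; -45769833/1177225 244111401/4708900]. tr(M)=15257061/188356, det(M)=18225/188356
λ_max, λ_min = (15257061/188356 ± √232764179205321/35477982736)/2 = 81, 225/188356
σ_max=√81=9, σ_min=√(225/188356)=(15/434) → κ = 260.4000
perturbation bound = 260.4000·1/374 = 0.6963

0.6963


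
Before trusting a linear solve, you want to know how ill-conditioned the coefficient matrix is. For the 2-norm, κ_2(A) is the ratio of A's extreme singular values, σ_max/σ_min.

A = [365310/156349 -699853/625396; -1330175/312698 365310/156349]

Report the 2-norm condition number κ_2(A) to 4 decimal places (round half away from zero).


43.2800

AᵀA = [7969450225/338339236 -2123729685/169169618; -2123729685/169169618 9083102281/1353356944]; tr = 141733229/4682896, det = 9150625/18731584
λ_max, λ_min = (141733229/4682896 ± √20045456777556441/21929514946816)/2 = 121/4, 75625/4682896
κ_2(A) = √(λ_max/λ_min) = √((121/4) / (75625/4682896)) = 43.2800


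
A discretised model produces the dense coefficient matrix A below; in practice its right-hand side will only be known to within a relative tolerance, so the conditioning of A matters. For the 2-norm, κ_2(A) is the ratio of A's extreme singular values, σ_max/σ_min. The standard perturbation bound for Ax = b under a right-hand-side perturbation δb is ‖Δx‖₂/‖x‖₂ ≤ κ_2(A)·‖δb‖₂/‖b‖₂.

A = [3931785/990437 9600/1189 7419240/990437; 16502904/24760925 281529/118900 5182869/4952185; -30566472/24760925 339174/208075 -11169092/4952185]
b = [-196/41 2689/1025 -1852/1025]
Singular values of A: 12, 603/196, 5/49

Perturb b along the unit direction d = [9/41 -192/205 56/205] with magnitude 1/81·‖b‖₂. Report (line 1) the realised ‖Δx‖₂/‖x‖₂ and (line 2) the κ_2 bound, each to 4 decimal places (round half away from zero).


largest singular value 12, smallest 5/49
κ_2(A) = 12 / (5/49) = 117.6000
perturbation bound = 117.6000·1/81 = 1.4519
solve Ax = b  →  x = [34.5801 -0.4653 -18.4622]
2-norm of b is 5.7446; of x, 39.2028
Δx = A⁻¹·δb where δb = 1/81·5.7446·d; ‖Δx‖ = 0.6950
realised ‖Δx‖/‖x‖ = 0.0177
realised/bound (from unrounded values) ≈ 0.0122

0.0177
1.4519


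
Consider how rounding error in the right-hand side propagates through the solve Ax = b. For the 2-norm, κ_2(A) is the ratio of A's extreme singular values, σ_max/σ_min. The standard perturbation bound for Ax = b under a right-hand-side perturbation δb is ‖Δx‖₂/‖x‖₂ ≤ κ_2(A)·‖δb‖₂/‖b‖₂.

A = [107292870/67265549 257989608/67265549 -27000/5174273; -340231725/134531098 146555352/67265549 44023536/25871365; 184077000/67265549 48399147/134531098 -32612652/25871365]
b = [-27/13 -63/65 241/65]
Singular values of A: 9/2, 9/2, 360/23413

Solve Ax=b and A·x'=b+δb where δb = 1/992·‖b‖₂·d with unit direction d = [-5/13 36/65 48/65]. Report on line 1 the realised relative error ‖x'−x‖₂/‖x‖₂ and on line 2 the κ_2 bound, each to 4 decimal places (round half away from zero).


from the listed singular values, σ₁ = 9/2, σ_n = 360/23413
κ = σ_max/σ_min = (9/2)/(360/23413) = 292.6625
bound on ‖Δx‖/‖x‖: κ·ε = 292.6625·1/992 = 0.2950
solve Ax = b  →  x = [85.2105 -35.7451 171.8407]
2-norm of b is 4.3589; of x, 195.1096
δb = ε·‖b‖·d = [-0.0017 0.0024 0.0032]; solving A·Δx = δb gives ‖Δx‖ = 0.2858
dividing the unrounded norms, ‖Δx‖/‖x‖ = 0.0015
tightness: 0.0015 against a bound of 0.2950 (unrounded ratio ≈ 0.0050)

0.0015
0.2950


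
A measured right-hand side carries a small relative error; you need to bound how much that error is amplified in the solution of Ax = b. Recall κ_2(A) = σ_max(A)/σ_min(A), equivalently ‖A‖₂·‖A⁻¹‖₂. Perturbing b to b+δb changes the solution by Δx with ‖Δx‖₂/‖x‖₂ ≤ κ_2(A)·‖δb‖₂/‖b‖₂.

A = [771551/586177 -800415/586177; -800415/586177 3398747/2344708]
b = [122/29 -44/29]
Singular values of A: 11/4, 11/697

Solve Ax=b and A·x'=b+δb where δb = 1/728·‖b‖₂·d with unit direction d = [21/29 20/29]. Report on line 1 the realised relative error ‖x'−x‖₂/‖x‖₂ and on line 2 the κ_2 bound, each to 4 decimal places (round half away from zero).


0.0031
0.2394

largest singular value 11/4, smallest 11/697
κ_2(A) = (11/4) / (11/697) = 174.2500
worst-case relative error ≤ 174.2500 × 1/728 = 0.2394
solve Ax = b  →  x = [92.7712 86.3448]
2-norm of b is 4.4721; of x, 126.7356
Δx = A⁻¹·δb where δb = 1/728·4.4721·d; ‖Δx‖ = 0.3892
dividing the unrounded norms, ‖Δx‖/‖x‖ = 0.0031
tightness: 0.0031 against a bound of 0.2394 (unrounded ratio ≈ 0.0128)


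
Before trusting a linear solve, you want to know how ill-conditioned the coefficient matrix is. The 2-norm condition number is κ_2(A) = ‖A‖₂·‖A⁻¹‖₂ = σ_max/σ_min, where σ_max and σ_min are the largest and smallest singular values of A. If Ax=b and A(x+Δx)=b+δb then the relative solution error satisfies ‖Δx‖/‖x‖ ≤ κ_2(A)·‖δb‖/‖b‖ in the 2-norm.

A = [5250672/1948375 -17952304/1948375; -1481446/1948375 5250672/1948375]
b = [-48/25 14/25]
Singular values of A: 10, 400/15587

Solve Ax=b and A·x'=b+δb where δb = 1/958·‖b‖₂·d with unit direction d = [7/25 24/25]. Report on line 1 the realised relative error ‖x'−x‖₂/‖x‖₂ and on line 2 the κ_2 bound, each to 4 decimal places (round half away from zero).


from the listed singular values, σ₁ = 10, σ_n = 400/15587
κ = σ_max/σ_min = 10/(400/15587) = 389.6750
bound on ‖Δx‖/‖x‖: κ·ε = 389.6750·1/958 = 0.4068
solve Ax = b  →  x = [-0.0560 0.1920]
‖b‖₂ = 2.0000 and ‖x‖₂ = 0.2000
Δx = A⁻¹·δb where δb = 1/958·2.0000·d; ‖Δx‖ = 0.0814
realised ‖Δx‖/‖x‖ = 0.4068
so the bound is sharp here: realised error equals the bound

0.4068
0.4068


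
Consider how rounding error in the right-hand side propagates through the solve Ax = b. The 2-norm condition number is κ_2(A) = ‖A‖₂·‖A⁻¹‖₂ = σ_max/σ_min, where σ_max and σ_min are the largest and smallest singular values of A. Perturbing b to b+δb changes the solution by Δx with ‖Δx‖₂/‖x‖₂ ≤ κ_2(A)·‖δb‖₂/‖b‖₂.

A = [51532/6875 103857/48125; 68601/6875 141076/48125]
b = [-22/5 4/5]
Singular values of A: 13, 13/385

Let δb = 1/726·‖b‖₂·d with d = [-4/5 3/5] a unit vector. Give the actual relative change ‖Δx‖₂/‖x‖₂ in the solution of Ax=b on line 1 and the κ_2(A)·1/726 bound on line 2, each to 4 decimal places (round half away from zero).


0.0015
0.5303

from the listed singular values, σ₁ = 13, σ_n = 13/385
κ = σ_max/σ_min = 13/(13/385) = 385.0000
worst-case relative error ≤ 385.0000 × 1/726 = 0.5303
solve Ax = b  →  x = [-33.3169 113.6800]
‖b‖ = 4.4721, ‖x‖ = 118.4616
Δx = A⁻¹·δb where δb = 1/726·4.4721·d; ‖Δx‖ = 0.1824
dividing the unrounded norms, ‖Δx‖/‖x‖ = 0.0015
so the bound overstates the realised error by a factor of ≈ 344.3548 (computed from the unrounded values)


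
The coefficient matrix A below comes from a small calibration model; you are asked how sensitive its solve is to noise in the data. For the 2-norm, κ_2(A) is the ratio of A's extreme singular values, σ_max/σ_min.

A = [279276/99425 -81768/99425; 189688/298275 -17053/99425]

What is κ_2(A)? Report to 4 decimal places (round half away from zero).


218.2500

form AᵀA = [438987088/52925625 -42678328/17641875; -42678328/17641875 4150393/5880625] with trace 762145/84681 and determinant 16/9409
char-poly roots: 9 and 16/84681
κ = σ_max/σ_min = 3/(4/291) = 218.2500


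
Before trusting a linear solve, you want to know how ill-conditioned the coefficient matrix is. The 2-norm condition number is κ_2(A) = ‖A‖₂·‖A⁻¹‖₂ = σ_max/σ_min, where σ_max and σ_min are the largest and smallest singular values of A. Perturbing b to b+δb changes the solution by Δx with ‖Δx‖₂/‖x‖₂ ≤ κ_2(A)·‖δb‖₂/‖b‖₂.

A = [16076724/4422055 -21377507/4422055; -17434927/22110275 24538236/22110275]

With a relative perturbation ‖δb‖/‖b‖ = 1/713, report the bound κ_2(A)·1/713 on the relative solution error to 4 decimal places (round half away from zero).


0.2420

form AᵀA = [4024689496609/290817525625 -5365752141312/290817525625; -5365752141312/290817525625 7154711579041/290817525625] with trace 447176043026/11632701025 and determinant 23088025/465308041
λ_max, λ_min = (447176043026/11632701025 ± √199939555847182730674176/135319733137036050625)/2 = 961/25, 600625/465308041
κ = σ_max/σ_min = (31/5)/(775/21571) = 172.5680
κ_2(A)·‖δb‖/‖b‖ = 0.2420


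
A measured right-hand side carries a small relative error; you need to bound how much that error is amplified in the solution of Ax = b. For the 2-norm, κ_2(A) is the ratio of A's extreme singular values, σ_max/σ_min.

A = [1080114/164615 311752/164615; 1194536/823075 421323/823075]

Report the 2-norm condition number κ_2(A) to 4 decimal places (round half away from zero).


80.3000

M = AᵀA = [18199329316/403005625 5307244488/403005625; 5307244488/403005625 1551008809/403005625]. tr(M)=31600541/644809, det(M)=240100/644809
λ_max, λ_min = (31600541/644809 ± √997974916929081/415778646481)/2 = 49, 4900/644809
κ_2(A) = √(λ_max/λ_min) = √(49 / (4900/644809)) = 80.3000


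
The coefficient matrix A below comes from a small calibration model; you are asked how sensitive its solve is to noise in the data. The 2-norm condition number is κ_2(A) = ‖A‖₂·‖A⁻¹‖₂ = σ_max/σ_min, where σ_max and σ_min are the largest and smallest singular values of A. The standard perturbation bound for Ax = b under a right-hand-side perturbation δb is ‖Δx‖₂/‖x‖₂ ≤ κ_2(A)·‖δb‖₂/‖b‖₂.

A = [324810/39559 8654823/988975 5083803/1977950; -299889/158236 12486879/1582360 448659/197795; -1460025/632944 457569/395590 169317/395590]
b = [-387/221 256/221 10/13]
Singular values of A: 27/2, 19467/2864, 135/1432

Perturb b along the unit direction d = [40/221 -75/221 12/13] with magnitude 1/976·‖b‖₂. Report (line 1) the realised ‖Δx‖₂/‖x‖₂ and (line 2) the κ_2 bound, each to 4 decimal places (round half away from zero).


from the listed singular values, σ₁ = 27/2, σ_n = 135/1432
condition number: (27/2) ÷ (135/1432) = 143.2000
bound on ‖Δx‖/‖x‖: κ·ε = 143.2000·1/976 = 0.1467
solve Ax = b  →  x = [-0.2945 0.0702 0.0205]
‖b‖ = 2.2361, ‖x‖ = 0.3034
δb = ε·‖b‖·d = [0.0004 -0.0008 0.0021]; solving A·Δx = δb gives ‖Δx‖ = 0.0243
realised ‖Δx‖/‖x‖ = 0.0801
realised/bound (from unrounded values) ≈ 0.5459

0.0801
0.1467


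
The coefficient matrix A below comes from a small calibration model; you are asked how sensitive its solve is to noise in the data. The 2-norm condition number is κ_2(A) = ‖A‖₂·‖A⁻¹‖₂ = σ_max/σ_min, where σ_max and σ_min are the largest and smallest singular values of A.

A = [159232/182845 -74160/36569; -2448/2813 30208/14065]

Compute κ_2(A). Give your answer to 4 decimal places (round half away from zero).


M = AᵀA = [60254464/39753025 -28901376/7950605; -28901376/7950605 346859776/39753025]. tr(M)=481792/47045, det(M)=65536/5880625
char-poly roots: 256/25 and 256/235225
σ_max=√(256/25)=(16/5), σ_min=√(256/235225)=(16/485) → κ = 97.0000

97.0000


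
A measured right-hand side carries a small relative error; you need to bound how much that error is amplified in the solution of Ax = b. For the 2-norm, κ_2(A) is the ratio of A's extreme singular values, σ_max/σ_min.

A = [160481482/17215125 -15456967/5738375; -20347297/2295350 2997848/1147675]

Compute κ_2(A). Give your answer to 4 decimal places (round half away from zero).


379.9200

AᵀA = [233258068586281/1409562562500 -5669424324634/117463546875; -5669424324634/117463546875 551242740329/39154515625]; tr = 404964491581/2255300100, det = 20151121/90212004
solving λ² − 404964491581/2255300100·λ + 20151121/90212004 = 0 gives λ = 4489/25, 112225/90212004
κ = σ_max/σ_min = (67/5)/(335/9498) = 379.9200


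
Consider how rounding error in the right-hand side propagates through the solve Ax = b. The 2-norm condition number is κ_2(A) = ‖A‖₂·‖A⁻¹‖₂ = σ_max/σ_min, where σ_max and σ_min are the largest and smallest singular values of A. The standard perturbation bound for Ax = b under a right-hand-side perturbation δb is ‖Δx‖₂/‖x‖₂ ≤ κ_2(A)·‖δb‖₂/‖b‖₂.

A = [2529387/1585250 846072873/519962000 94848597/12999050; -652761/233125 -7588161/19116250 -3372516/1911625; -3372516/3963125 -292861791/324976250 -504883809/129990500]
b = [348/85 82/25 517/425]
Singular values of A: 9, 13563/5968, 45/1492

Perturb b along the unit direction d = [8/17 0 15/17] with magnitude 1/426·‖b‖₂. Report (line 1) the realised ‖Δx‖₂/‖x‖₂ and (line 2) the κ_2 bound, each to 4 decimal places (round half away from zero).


from the listed singular values, σ₁ = 9, σ_n = 45/1492
κ = σ_max/σ_min = 9/(45/1492) = 298.4000
bound on ‖Δx‖/‖x‖: κ·ε = 298.4000·1/426 = 0.7005
solve Ax = b  →  x = [-1.6275 -96.8856 22.5231]
2-norm of b is 5.3852; of x, 99.4825
Δx = A⁻¹·δb where δb = 1/426·5.3852·d; ‖Δx‖ = 0.4191
realised ‖Δx‖/‖x‖ = 0.0042
so the bound overstates the realised error by a factor of ≈ 166.2609 (computed from the unrounded values)

0.0042
0.7005
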